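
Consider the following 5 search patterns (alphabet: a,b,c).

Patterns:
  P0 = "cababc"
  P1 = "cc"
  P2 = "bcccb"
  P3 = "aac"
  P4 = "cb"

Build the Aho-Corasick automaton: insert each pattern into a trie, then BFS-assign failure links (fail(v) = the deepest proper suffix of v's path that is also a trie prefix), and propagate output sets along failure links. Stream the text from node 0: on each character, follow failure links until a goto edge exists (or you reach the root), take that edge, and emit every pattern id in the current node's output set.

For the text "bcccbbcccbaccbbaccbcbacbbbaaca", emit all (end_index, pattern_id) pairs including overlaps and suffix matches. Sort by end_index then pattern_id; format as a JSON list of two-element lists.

Build:
Trie nodes:
  0='ε' goto a→13 b→8 c→1
  1='c' goto a→2 b→16 c→7
  2='ca' goto b→3
  3='cab' goto a→4
  4='caba' goto b→5
  5='cabab' goto c→6
  6='cababc' goto ·  [P0 ends]
  7='cc' goto ·  [P1 ends]
  8='b' goto c→9
  9='bc' goto c→10
  10='bcc' goto c→11
  11='bccc' goto b→12
  12='bcccb' goto ·  [P2 ends]
  13='a' goto a→14
  14='aa' goto c→15
  15='aac' goto ·  [P3 ends]
  16='cb' goto ·  [P4 ends]

BFS fail/out derivation:
  fail(1) 'c': from fail(0)=0 chase 'c': 0 ⇒ 0;  out=∅∪out(0)=∅
  fail(8) 'b': from fail(0)=0 chase 'b': 0 ⇒ 0;  out=∅∪out(0)=∅
  fail(13) 'a': from fail(0)=0 chase 'a': 0 ⇒ 0;  out=∅∪out(0)=∅
  fail(2) 'ca': from fail(1)=0 chase 'a': 0 ⇒ 13;  out=∅∪out(13)=∅
  fail(7) 'cc': from fail(1)=0 chase 'c': 0 ⇒ 1;  out={1}∪out(1)={1}
  fail(9) 'bc': from fail(8)=0 chase 'c': 0 ⇒ 1;  out=∅∪out(1)=∅
  fail(14) 'aa': from fail(13)=0 chase 'a': 0 ⇒ 13;  out=∅∪out(13)=∅
  fail(16) 'cb': from fail(1)=0 chase 'b': 0 ⇒ 8;  out={4}∪out(8)={4}
  fail(3) 'cab': from fail(2)=13 chase 'b': 13→0 ⇒ 8;  out=∅∪out(8)=∅
  fail(10) 'bcc': from fail(9)=1 chase 'c': 1 ⇒ 7;  out=∅∪out(7)={1}
  fail(15) 'aac': from fail(14)=13 chase 'c': 13→0 ⇒ 1;  out={3}∪out(1)={3}
  fail(4) 'caba': from fail(3)=8 chase 'a': 8→0 ⇒ 13;  out=∅∪out(13)=∅
  fail(11) 'bccc': from fail(10)=7 chase 'c': 7→1 ⇒ 7;  out=∅∪out(7)={1}
  fail(5) 'cabab': from fail(4)=13 chase 'b': 13→0 ⇒ 8;  out=∅∪out(8)=∅
  fail(12) 'bcccb': from fail(11)=7 chase 'b': 7→1 ⇒ 16;  out={2}∪out(16)={2,4}
  fail(6) 'cababc': from fail(5)=8 chase 'c': 8 ⇒ 9;  out={0}∪out(9)={0}

Scan:
[0] read 'b'  n0⇒n8
[1] read 'c'  n8⇒n9
[2] read 'c'  n9⇒n10  → match P1@[1:2]
[3] read 'c'  n10⇒n11  → match P1@[2:3]
[4] read 'b'  n11⇒n12  → match P2@[0:4],P4@[3:4]
[5] read 'b'  n12⇒n8 ·f
[6] read 'c'  n8⇒n9
[7] read 'c'  n9⇒n10  → match P1@[6:7]
[8] read 'c'  n10⇒n11  → match P1@[7:8]
[9] read 'b'  n11⇒n12  → match P2@[5:9],P4@[8:9]
[10] read 'a'  n12⇒n13 ·f
[11] read 'c'  n13⇒n1 ·f
[12] read 'c'  n1⇒n7  → match P1@[11:12]
[13] read 'b'  n7⇒n16 ·f  → match P4@[12:13]
[14] read 'b'  n16⇒n8 ·f
[15] read 'a'  n8⇒n13 ·f
[16] read 'c'  n13⇒n1 ·f
[17] read 'c'  n1⇒n7  → match P1@[16:17]
[18] read 'b'  n7⇒n16 ·f  → match P4@[17:18]
[19] read 'c'  n16⇒n9 ·f
[20] read 'b'  n9⇒n16 ·f  → match P4@[19:20]
[21] read 'a'  n16⇒n13 ·f
[22] read 'c'  n13⇒n1 ·f
[23] read 'b'  n1⇒n16  → match P4@[22:23]
[24] read 'b'  n16⇒n8 ·f
[25] read 'b'  n8⇒n8 ·f
[26] read 'a'  n8⇒n13 ·f
[27] read 'a'  n13⇒n14
[28] read 'c'  n14⇒n15  → match P3@[26:28]
[29] read 'a'  n15⇒n2 ·f

Result: [[2,1],[3,1],[4,2],[4,4],[7,1],[8,1],[9,2],[9,4],[12,1],[13,4],[17,1],[18,4],[20,4],[23,4],[28,3]]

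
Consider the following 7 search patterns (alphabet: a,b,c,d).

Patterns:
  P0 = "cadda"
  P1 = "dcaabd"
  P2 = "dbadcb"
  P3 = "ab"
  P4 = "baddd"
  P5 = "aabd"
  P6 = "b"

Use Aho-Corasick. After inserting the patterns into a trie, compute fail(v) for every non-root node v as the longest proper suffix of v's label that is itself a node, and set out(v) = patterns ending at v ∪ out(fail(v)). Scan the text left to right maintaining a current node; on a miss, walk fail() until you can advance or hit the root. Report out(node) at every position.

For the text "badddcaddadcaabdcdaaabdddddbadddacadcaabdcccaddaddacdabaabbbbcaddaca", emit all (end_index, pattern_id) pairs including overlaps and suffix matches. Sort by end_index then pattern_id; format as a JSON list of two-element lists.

Construct AC machine:
Trie nodes:
  n0 'ε': a→17 b→19 c→1 d→6
  n1 'c': a→2
  n2 'ca': d→3
  n3 'cad': d→4
  n4 'cadd': a→5
  n5 'cadda': ·  [P0 ends]
  n6 'd': b→12 c→7
  n7 'dc': a→8
  n8 'dca': a→9
  n9 'dcaa': b→10
  n10 'dcaab': d→11
  n11 'dcaabd': ·  [P1 ends]
  n12 'db': a→13
  n13 'dba': d→14
  n14 'dbad': c→15
  n15 'dbadc': b→16
  n16 'dbadcb': ·  [P2 ends]
  n17 'a': a→24 b→18
  n18 'ab': ·  [P3 ends]
  n19 'b': a→20  [P6 ends]
  n20 'ba': d→21
  n21 'bad': d→22
  n22 'badd': d→23
  n23 'baddd': ·  [P4 ends]
  n24 'aa': b→25
  n25 'aab': d→26
  n26 'aabd': ·  [P5 ends]

BFS fail/out derivation:
  n1('c'): parent n0 fail=0; on 'c' 0 → fail=0;  out ∅∪∅=∅
  n6('d'): parent n0 fail=0; on 'd' 0 → fail=0;  out ∅∪∅=∅
  n17('a'): parent n0 fail=0; on 'a' 0 → fail=0;  out ∅∪∅=∅
  n19('b'): parent n0 fail=0; on 'b' 0 → fail=0;  out {6}∪∅={6}
  n2('ca'): parent n1 fail=0; on 'a' 0 → fail=17;  out ∅∪∅=∅
  n7('dc'): parent n6 fail=0; on 'c' 0 → fail=1;  out ∅∪∅=∅
  n12('db'): parent n6 fail=0; on 'b' 0 → fail=19;  out ∅∪{6}={6}
  n18('ab'): parent n17 fail=0; on 'b' 0 → fail=19;  out {3}∪{6}={3,6}
  n20('ba'): parent n19 fail=0; on 'a' 0 → fail=17;  out ∅∪∅=∅
  n24('aa'): parent n17 fail=0; on 'a' 0 → fail=17;  out ∅∪∅=∅
  n3('cad'): parent n2 fail=17; on 'd' 17→0 → fail=6;  out ∅∪∅=∅
  n8('dca'): parent n7 fail=1; on 'a' 1 → fail=2;  out ∅∪∅=∅
  n13('dba'): parent n12 fail=19; on 'a' 19 → fail=20;  out ∅∪∅=∅
  n21('bad'): parent n20 fail=17; on 'd' 17→0 → fail=6;  out ∅∪∅=∅
  n25('aab'): parent n24 fail=17; on 'b' 17 → fail=18;  out ∅∪{3,6}={3,6}
  n4('cadd'): parent n3 fail=6; on 'd' 6→0 → fail=6;  out ∅∪∅=∅
  n9('dcaa'): parent n8 fail=2; on 'a' 2→17 → fail=24;  out ∅∪∅=∅
  n14('dbad'): parent n13 fail=20; on 'd' 20 → fail=21;  out ∅∪∅=∅
  n22('badd'): parent n21 fail=6; on 'd' 6→0 → fail=6;  out ∅∪∅=∅
  n26('aabd'): parent n25 fail=18; on 'd' 18→19→0 → fail=6;  out {5}∪∅={5}
  n5('cadda'): parent n4 fail=6; on 'a' 6→0 → fail=17;  out {0}∪∅={0}
  n10('dcaab'): parent n9 fail=24; on 'b' 24 → fail=25;  out ∅∪{3,6}={3,6}
  n15('dbadc'): parent n14 fail=21; on 'c' 21→6 → fail=7;  out ∅∪∅=∅
  n23('baddd'): parent n22 fail=6; on 'd' 6→0 → fail=6;  out {4}∪∅={4}
  n11('dcaabd'): parent n10 fail=25; on 'd' 25 → fail=26;  out {1}∪{5}={1,5}
  n16('dbadcb'): parent n15 fail=7; on 'b' 7→1→0 → fail=19;  out {2}∪{6}={2,6}

Text stream:
[0] read 'b'  n0⇒n19  ** P6@[0:0]
[1] read 'a'  n19⇒n20
[2] read 'd'  n20⇒n21
[3] read 'd'  n21⇒n22
[4] read 'd'  n22⇒n23  ** P4@[0:4]
[5] read 'c'  n23⇒n7 (fail-walked)
[6] read 'a'  n7⇒n8
[7] read 'd'  n8⇒n3 (fail-walked)
[8] read 'd'  n3⇒n4
[9] read 'a'  n4⇒n5  ** P0@[5:9]
[10] read 'd'  n5⇒n6 (fail-walked)
[11] read 'c'  n6⇒n7
[12] read 'a'  n7⇒n8
[13] read 'a'  n8⇒n9
[14] read 'b'  n9⇒n10  ** P3@[13:14],P6@[14:14]
[15] read 'd'  n10⇒n11  ** P1@[10:15],P5@[12:15]
[16] read 'c'  n11⇒n7 (fail-walked)
[17] read 'd'  n7⇒n6 (fail-walked)
[18] read 'a'  n6⇒n17 (fail-walked)
[19] read 'a'  n17⇒n24
[20] read 'a'  n24⇒n24 (fail-walked)
[21] read 'b'  n24⇒n25  ** P3@[20:21],P6@[21:21]
[22] read 'd'  n25⇒n26  ** P5@[19:22]
[23] read 'd'  n26⇒n6 (fail-walked)
[24] read 'd'  n6⇒n6 (fail-walked)
[25] read 'd'  n6⇒n6 (fail-walked)
[26] read 'd'  n6⇒n6 (fail-walked)
[27] read 'b'  n6⇒n12  ** P6@[27:27]
[28] read 'a'  n12⇒n13
[29] read 'd'  n13⇒n14
[30] read 'd'  n14⇒n22 (fail-walked)
[31] read 'd'  n22⇒n23  ** P4@[27:31]
[32] read 'a'  n23⇒n17 (fail-walked)
[33] read 'c'  n17⇒n1 (fail-walked)
[34] read 'a'  n1⇒n2
[35] read 'd'  n2⇒n3
[36] read 'c'  n3⇒n7 (fail-walked)
[37] read 'a'  n7⇒n8
[38] read 'a'  n8⇒n9
[39] read 'b'  n9⇒n10  ** P3@[38:39],P6@[39:39]
[40] read 'd'  n10⇒n11  ** P1@[35:40],P5@[37:40]
[41] read 'c'  n11⇒n7 (fail-walked)
[42] read 'c'  n7⇒n1 (fail-walked)
[43] read 'c'  n1⇒n1 (fail-walked)
[44] read 'a'  n1⇒n2
[45] read 'd'  n2⇒n3
[46] read 'd'  n3⇒n4
[47] read 'a'  n4⇒n5  ** P0@[43:47]
[48] read 'd'  n5⇒n6 (fail-walked)
[49] read 'd'  n6⇒n6 (fail-walked)
[50] read 'a'  n6⇒n17 (fail-walked)
[51] read 'c'  n17⇒n1 (fail-walked)
[52] read 'd'  n1⇒n6 (fail-walked)
[53] read 'a'  n6⇒n17 (fail-walked)
[54] read 'b'  n17⇒n18  ** P3@[53:54],P6@[54:54]
[55] read 'a'  n18⇒n20 (fail-walked)
[56] read 'a'  n20⇒n24 (fail-walked)
[57] read 'b'  n24⇒n25  ** P3@[56:57],P6@[57:57]
[58] read 'b'  n25⇒n19 (fail-walked)  ** P6@[58:58]
[59] read 'b'  n19⇒n19 (fail-walked)  ** P6@[59:59]
[60] read 'b'  n19⇒n19 (fail-walked)  ** P6@[60:60]
[61] read 'c'  n19⇒n1 (fail-walked)
[62] read 'a'  n1⇒n2
[63] read 'd'  n2⇒n3
[64] read 'd'  n3⇒n4
[65] read 'a'  n4⇒n5  ** P0@[61:65]
[66] read 'c'  n5⇒n1 (fail-walked)
[67] read 'a'  n1⇒n2

All matches (sorted): [[0,6],[4,4],[9,0],[14,3],[14,6],[15,1],[15,5],[21,3],[21,6],[22,5],[27,6],[31,4],[39,3],[39,6],[40,1],[40,5],[47,0],[54,3],[54,6],[57,3],[57,6],[58,6],[59,6],[60,6],[65,0]]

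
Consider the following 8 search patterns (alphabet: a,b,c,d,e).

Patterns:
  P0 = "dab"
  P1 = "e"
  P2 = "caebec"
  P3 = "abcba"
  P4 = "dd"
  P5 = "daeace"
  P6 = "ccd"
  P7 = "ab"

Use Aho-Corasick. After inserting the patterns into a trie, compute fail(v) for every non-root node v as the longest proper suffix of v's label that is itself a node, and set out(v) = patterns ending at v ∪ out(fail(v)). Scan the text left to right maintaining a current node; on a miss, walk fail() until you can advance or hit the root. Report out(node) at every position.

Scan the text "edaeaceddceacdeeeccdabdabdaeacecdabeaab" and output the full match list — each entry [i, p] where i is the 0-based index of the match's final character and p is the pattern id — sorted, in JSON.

Build:
Trie (insert patterns):
  n0 'ε': a→11 c→5 d→1 e→4
  n1 'd': a→2 d→16
  n2 'da': b→3 e→17
  n3 'dab': ·  [P0 ends]
  n4 'e': ·  [P1 ends]
  n5 'c': a→6 c→21
  n6 'ca': e→7
  n7 'cae': b→8
  n8 'caeb': e→9
  n9 'caebe': c→10
  n10 'caebec': ·  [P2 ends]
  n11 'a': b→12
  n12 'ab': c→13  [P7 ends]
  n13 'abc': b→14
  n14 'abcb': a→15
  n15 'abcba': ·  [P3 ends]
  n16 'dd': ·  [P4 ends]
  n17 'dae': a→18
  n18 'daea': c→19
  n19 'daeac': e→20
  n20 'daeace': ·  [P5 ends]
  n21 'cc': d→22
  n22 'ccd': ·  [P6 ends]

BFS fail/out derivation:
  n1('d'): parent n0 fail=0; on 'd' 0 → fail=0;  out ∅∪∅=∅
  n4('e'): parent n0 fail=0; on 'e' 0 → fail=0;  out {1}∪∅={1}
  n5('c'): parent n0 fail=0; on 'c' 0 → fail=0;  out ∅∪∅=∅
  n11('a'): parent n0 fail=0; on 'a' 0 → fail=0;  out ∅∪∅=∅
  n2('da'): parent n1 fail=0; on 'a' 0 → fail=11;  out ∅∪∅=∅
  n6('ca'): parent n5 fail=0; on 'a' 0 → fail=11;  out ∅∪∅=∅
  n12('ab'): parent n11 fail=0; on 'b' 0 → fail=0;  out {7}∪∅={7}
  n16('dd'): parent n1 fail=0; on 'd' 0 → fail=1;  out {4}∪∅={4}
  n21('cc'): parent n5 fail=0; on 'c' 0 → fail=5;  out ∅∪∅=∅
  n3('dab'): parent n2 fail=11; on 'b' 11 → fail=12;  out {0}∪{7}={0,7}
  n7('cae'): parent n6 fail=11; on 'e' 11→0 → fail=4;  out ∅∪{1}={1}
  n13('abc'): parent n12 fail=0; on 'c' 0 → fail=5;  out ∅∪∅=∅
  n17('dae'): parent n2 fail=11; on 'e' 11→0 → fail=4;  out ∅∪{1}={1}
  n22('ccd'): parent n21 fail=5; on 'd' 5→0 → fail=1;  out {6}∪∅={6}
  n8('caeb'): parent n7 fail=4; on 'b' 4→0 → fail=0;  out ∅∪∅=∅
  n14('abcb'): parent n13 fail=5; on 'b' 5→0 → fail=0;  out ∅∪∅=∅
  n18('daea'): parent n17 fail=4; on 'a' 4→0 → fail=11;  out ∅∪∅=∅
  n9('caebe'): parent n8 fail=0; on 'e' 0 → fail=4;  out ∅∪{1}={1}
  n15('abcba'): parent n14 fail=0; on 'a' 0 → fail=11;  out {3}∪∅={3}
  n19('daeac'): parent n18 fail=11; on 'c' 11→0 → fail=5;  out ∅∪∅=∅
  n10('caebec'): parent n9 fail=4; on 'c' 4→0 → fail=5;  out {2}∪∅={2}
  n20('daeace'): parent n19 fail=5; on 'e' 5→0 → fail=4;  out {5}∪{1}={1,5}

Run:
pos 0 'e': at 4  ** P1@[0:0]
pos 1 'd': at 1 (fail-walked)
pos 2 'a': at 2
pos 3 'e': at 17  ** P1@[3:3]
pos 4 'a': at 18
pos 5 'c': at 19
pos 6 'e': at 20  ** P1@[6:6],P5@[1:6]
pos 7 'd': at 1 (fail-walked)
pos 8 'd': at 16  ** P4@[7:8]
pos 9 'c': at 5 (fail-walked)
pos 10 'e': at 4 (fail-walked)  ** P1@[10:10]
pos 11 'a': at 11 (fail-walked)
pos 12 'c': at 5 (fail-walked)
pos 13 'd': at 1 (fail-walked)
pos 14 'e': at 4 (fail-walked)  ** P1@[14:14]
pos 15 'e': at 4 (fail-walked)  ** P1@[15:15]
pos 16 'e': at 4 (fail-walked)  ** P1@[16:16]
pos 17 'c': at 5 (fail-walked)
pos 18 'c': at 21
pos 19 'd': at 22  ** P6@[17:19]
pos 20 'a': at 2 (fail-walked)
pos 21 'b': at 3  ** P0@[19:21],P7@[20:21]
pos 22 'd': at 1 (fail-walked)
pos 23 'a': at 2
pos 24 'b': at 3  ** P0@[22:24],P7@[23:24]
pos 25 'd': at 1 (fail-walked)
pos 26 'a': at 2
pos 27 'e': at 17  ** P1@[27:27]
pos 28 'a': at 18
pos 29 'c': at 19
pos 30 'e': at 20  ** P1@[30:30],P5@[25:30]
pos 31 'c': at 5 (fail-walked)
pos 32 'd': at 1 (fail-walked)
pos 33 'a': at 2
pos 34 'b': at 3  ** P0@[32:34],P7@[33:34]
pos 35 'e': at 4 (fail-walked)  ** P1@[35:35]
pos 36 'a': at 11 (fail-walked)
pos 37 'a': at 11 (fail-walked)
pos 38 'b': at 12  ** P7@[37:38]

All matches (sorted): [[0,1],[3,1],[6,1],[6,5],[8,4],[10,1],[14,1],[15,1],[16,1],[19,6],[21,0],[21,7],[24,0],[24,7],[27,1],[30,1],[30,5],[34,0],[34,7],[35,1],[38,7]]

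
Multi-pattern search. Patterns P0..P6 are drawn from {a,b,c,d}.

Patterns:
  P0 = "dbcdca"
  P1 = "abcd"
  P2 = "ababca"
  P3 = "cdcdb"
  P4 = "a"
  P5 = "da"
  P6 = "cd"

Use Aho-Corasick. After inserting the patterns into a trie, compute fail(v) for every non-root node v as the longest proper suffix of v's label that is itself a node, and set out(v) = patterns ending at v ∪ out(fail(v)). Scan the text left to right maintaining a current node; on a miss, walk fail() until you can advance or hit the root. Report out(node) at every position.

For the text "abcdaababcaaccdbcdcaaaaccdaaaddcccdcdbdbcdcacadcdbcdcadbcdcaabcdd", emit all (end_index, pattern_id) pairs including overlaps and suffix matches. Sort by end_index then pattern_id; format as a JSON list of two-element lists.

Build:
Trie nodes:
  0='ε' goto a→7 c→15 d→1
  1='d' goto a→20 b→2
  2='db' goto c→3
  3='dbc' goto d→4
  4='dbcd' goto c→5
  5='dbcdc' goto a→6
  6='dbcdca' goto ·  ←P0
  7='a' goto b→8  ←P4
  8='ab' goto a→11 c→9
  9='abc' goto d→10
  10='abcd' goto ·  ←P1
  11='aba' goto b→12
  12='abab' goto c→13
  13='ababc' goto a→14
  14='ababca' goto ·  ←P2
  15='c' goto d→16
  16='cd' goto c→17  ←P6
  17='cdc' goto d→18
  18='cdcd' goto b→19
  19='cdcdb' goto ·  ←P3
  20='da' goto ·  ←P5

BFS fail/out derivation:
  n1('d'): parent n0 fail=0; on 'd' 0 → fail=0;  out ∅∪∅=∅
  n7('a'): parent n0 fail=0; on 'a' 0 → fail=0;  out {4}∪∅={4}
  n15('c'): parent n0 fail=0; on 'c' 0 → fail=0;  out ∅∪∅=∅
  n2('db'): parent n1 fail=0; on 'b' 0 → fail=0;  out ∅∪∅=∅
  n8('ab'): parent n7 fail=0; on 'b' 0 → fail=0;  out ∅∪∅=∅
  n16('cd'): parent n15 fail=0; on 'd' 0 → fail=1;  out {6}∪∅={6}
  n20('da'): parent n1 fail=0; on 'a' 0 → fail=7;  out {5}∪{4}={4,5}
  n3('dbc'): parent n2 fail=0; on 'c' 0 → fail=15;  out ∅∪∅=∅
  n9('abc'): parent n8 fail=0; on 'c' 0 → fail=15;  out ∅∪∅=∅
  n11('aba'): parent n8 fail=0; on 'a' 0 → fail=7;  out ∅∪{4}={4}
  n17('cdc'): parent n16 fail=1; on 'c' 1→0 → fail=15;  out ∅∪∅=∅
  n4('dbcd'): parent n3 fail=15; on 'd' 15 → fail=16;  out ∅∪{6}={6}
  n10('abcd'): parent n9 fail=15; on 'd' 15 → fail=16;  out {1}∪{6}={1,6}
  n12('abab'): parent n11 fail=7; on 'b' 7 → fail=8;  out ∅∪∅=∅
  n18('cdcd'): parent n17 fail=15; on 'd' 15 → fail=16;  out ∅∪{6}={6}
  n5('dbcdc'): parent n4 fail=16; on 'c' 16 → fail=17;  out ∅∪∅=∅
  n13('ababc'): parent n12 fail=8; on 'c' 8 → fail=9;  out ∅∪∅=∅
  n19('cdcdb'): parent n18 fail=16; on 'b' 16→1 → fail=2;  out {3}∪∅={3}
  n6('dbcdca'): parent n5 fail=17; on 'a' 17→15→0 → fail=7;  out {0}∪{4}={0,4}
  n14('ababca'): parent n13 fail=9; on 'a' 9→15→0 → fail=7;  out {2}∪{4}={2,4}

Text stream:
pos 0 'a': at 7  emit P4@[0:0]
pos 1 'b': at 8
pos 2 'c': at 9
pos 3 'd': at 10  emit P1@[0:3],P6@[2:3]
pos 4 'a': at 20 (via fail)  emit P4@[4:4],P5@[3:4]
pos 5 'a': at 7 (via fail)  emit P4@[5:5]
pos 6 'b': at 8
pos 7 'a': at 11  emit P4@[7:7]
pos 8 'b': at 12
pos 9 'c': at 13
pos 10 'a': at 14  emit P2@[5:10],P4@[10:10]
pos 11 'a': at 7 (via fail)  emit P4@[11:11]
pos 12 'c': at 15 (via fail)
pos 13 'c': at 15 (via fail)
pos 14 'd': at 16  emit P6@[13:14]
pos 15 'b': at 2 (via fail)
pos 16 'c': at 3
pos 17 'd': at 4  emit P6@[16:17]
pos 18 'c': at 5
pos 19 'a': at 6  emit P0@[14:19],P4@[19:19]
pos 20 'a': at 7 (via fail)  emit P4@[20:20]
pos 21 'a': at 7 (via fail)  emit P4@[21:21]
pos 22 'a': at 7 (via fail)  emit P4@[22:22]
pos 23 'c': at 15 (via fail)
pos 24 'c': at 15 (via fail)
pos 25 'd': at 16  emit P6@[24:25]
pos 26 'a': at 20 (via fail)  emit P4@[26:26],P5@[25:26]
pos 27 'a': at 7 (via fail)  emit P4@[27:27]
pos 28 'a': at 7 (via fail)  emit P4@[28:28]
pos 29 'd': at 1 (via fail)
pos 30 'd': at 1 (via fail)
pos 31 'c': at 15 (via fail)
pos 32 'c': at 15 (via fail)
pos 33 'c': at 15 (via fail)
pos 34 'd': at 16  emit P6@[33:34]
pos 35 'c': at 17
pos 36 'd': at 18  emit P6@[35:36]
pos 37 'b': at 19  emit P3@[33:37]
pos 38 'd': at 1 (via fail)
pos 39 'b': at 2
pos 40 'c': at 3
pos 41 'd': at 4  emit P6@[40:41]
pos 42 'c': at 5
pos 43 'a': at 6  emit P0@[38:43],P4@[43:43]
pos 44 'c': at 15 (via fail)
pos 45 'a': at 7 (via fail)  emit P4@[45:45]
pos 46 'd': at 1 (via fail)
pos 47 'c': at 15 (via fail)
pos 48 'd': at 16  emit P6@[47:48]
pos 49 'b': at 2 (via fail)
pos 50 'c': at 3
pos 51 'd': at 4  emit P6@[50:51]
pos 52 'c': at 5
pos 53 'a': at 6  emit P0@[48:53],P4@[53:53]
pos 54 'd': at 1 (via fail)
pos 55 'b': at 2
pos 56 'c': at 3
pos 57 'd': at 4  emit P6@[56:57]
pos 58 'c': at 5
pos 59 'a': at 6  emit P0@[54:59],P4@[59:59]
pos 60 'a': at 7 (via fail)  emit P4@[60:60]
pos 61 'b': at 8
pos 62 'c': at 9
pos 63 'd': at 10  emit P1@[60:63],P6@[62:63]
pos 64 'd': at 1 (via fail)

All matches (sorted): [[0,4],[3,1],[3,6],[4,4],[4,5],[5,4],[7,4],[10,2],[10,4],[11,4],[14,6],[17,6],[19,0],[19,4],[20,4],[21,4],[22,4],[25,6],[26,4],[26,5],[27,4],[28,4],[34,6],[36,6],[37,3],[41,6],[43,0],[43,4],[45,4],[48,6],[51,6],[53,0],[53,4],[57,6],[59,0],[59,4],[60,4],[63,1],[63,6]]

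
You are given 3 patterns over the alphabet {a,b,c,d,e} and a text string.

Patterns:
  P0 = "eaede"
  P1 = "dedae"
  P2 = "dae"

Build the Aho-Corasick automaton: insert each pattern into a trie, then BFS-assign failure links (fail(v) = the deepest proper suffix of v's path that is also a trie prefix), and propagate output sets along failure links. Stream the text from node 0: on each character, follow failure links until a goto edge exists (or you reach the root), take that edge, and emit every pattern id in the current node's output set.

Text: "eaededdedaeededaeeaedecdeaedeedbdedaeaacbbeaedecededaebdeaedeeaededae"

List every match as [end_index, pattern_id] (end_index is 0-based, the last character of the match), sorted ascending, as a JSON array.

Build:
Trie nodes:
  n0 'ε': d→6 e→1
  n1 'e': a→2
  n2 'ea': e→3
  n3 'eae': d→4
  n4 'eaed': e→5
  n5 'eaede': ·  ←P0
  n6 'd': a→11 e→7
  n7 'de': d→8
  n8 'ded': a→9
  n9 'deda': e→10
  n10 'dedae': ·  ←P1
  n11 'da': e→12
  n12 'dae': ·  ←P2

Failure links (BFS by depth):
  n1('e'): parent n0 fail=0; on 'e' 0 → fail=0;  out ∅∪∅=∅
  n6('d'): parent n0 fail=0; on 'd' 0 → fail=0;  out ∅∪∅=∅
  n2('ea'): parent n1 fail=0; on 'a' 0 → fail=0;  out ∅∪∅=∅
  n7('de'): parent n6 fail=0; on 'e' 0 → fail=1;  out ∅∪∅=∅
  n11('da'): parent n6 fail=0; on 'a' 0 → fail=0;  out ∅∪∅=∅
  n3('eae'): parent n2 fail=0; on 'e' 0 → fail=1;  out ∅∪∅=∅
  n8('ded'): parent n7 fail=1; on 'd' 1→0 → fail=6;  out ∅∪∅=∅
  n12('dae'): parent n11 fail=0; on 'e' 0 → fail=1;  out {2}∪∅={2}
  n4('eaed'): parent n3 fail=1; on 'd' 1→0 → fail=6;  out ∅∪∅=∅
  n9('deda'): parent n8 fail=6; on 'a' 6 → fail=11;  out ∅∪∅=∅
  n5('eaede'): parent n4 fail=6; on 'e' 6 → fail=7;  out {0}∪∅={0}
  n10('dedae'): parent n9 fail=11; on 'e' 11 → fail=12;  out {1}∪{2}={1,2}

Text stream:
i=0 'e': node 0→1
i=1 'a': node 1→2
i=2 'e': node 2→3
i=3 'd': node 3→4
i=4 'e': node 4→5  → match P0@[0:4]
i=5 'd': node 5→8 (via fail)
i=6 'd': node 8→6 (via fail)
i=7 'e': node 6→7
i=8 'd': node 7→8
i=9 'a': node 8→9
i=10 'e': node 9→10  → match P1@[6:10],P2@[8:10]
i=11 'e': node 10→1 (via fail)
i=12 'd': node 1→6 (via fail)
i=13 'e': node 6→7
i=14 'd': node 7→8
i=15 'a': node 8→9
i=16 'e': node 9→10  → match P1@[12:16],P2@[14:16]
i=17 'e': node 10→1 (via fail)
i=18 'a': node 1→2
i=19 'e': node 2→3
i=20 'd': node 3→4
i=21 'e': node 4→5  → match P0@[17:21]
i=22 'c': node 5→0 (via fail)
i=23 'd': node 0→6
i=24 'e': node 6→7
i=25 'a': node 7→2 (via fail)
i=26 'e': node 2→3
i=27 'd': node 3→4
i=28 'e': node 4→5  → match P0@[24:28]
i=29 'e': node 5→1 (via fail)
i=30 'd': node 1→6 (via fail)
i=31 'b': node 6→0 (via fail)
i=32 'd': node 0→6
i=33 'e': node 6→7
i=34 'd': node 7→8
i=35 'a': node 8→9
i=36 'e': node 9→10  → match P1@[32:36],P2@[34:36]
i=37 'a': node 10→2 (via fail)
i=38 'a': node 2→0 (via fail)
i=39 'c': node 0→0
i=40 'b': node 0→0
i=41 'b': node 0→0
i=42 'e': node 0→1
i=43 'a': node 1→2
i=44 'e': node 2→3
i=45 'd': node 3→4
i=46 'e': node 4→5  → match P0@[42:46]
i=47 'c': node 5→0 (via fail)
i=48 'e': node 0→1
i=49 'd': node 1→6 (via fail)
i=50 'e': node 6→7
i=51 'd': node 7→8
i=52 'a': node 8→9
i=53 'e': node 9→10  → match P1@[49:53],P2@[51:53]
i=54 'b': node 10→0 (via fail)
i=55 'd': node 0→6
i=56 'e': node 6→7
i=57 'a': node 7→2 (via fail)
i=58 'e': node 2→3
i=59 'd': node 3→4
i=60 'e': node 4→5  → match P0@[56:60]
i=61 'e': node 5→1 (via fail)
i=62 'a': node 1→2
i=63 'e': node 2→3
i=64 'd': node 3→4
i=65 'e': node 4→5  → match P0@[61:65]
i=66 'd': node 5→8 (via fail)
i=67 'a': node 8→9
i=68 'e': node 9→10  → match P1@[64:68],P2@[66:68]

All matches (sorted): [[4,0],[10,1],[10,2],[16,1],[16,2],[21,0],[28,0],[36,1],[36,2],[46,0],[53,1],[53,2],[60,0],[65,0],[68,1],[68,2]]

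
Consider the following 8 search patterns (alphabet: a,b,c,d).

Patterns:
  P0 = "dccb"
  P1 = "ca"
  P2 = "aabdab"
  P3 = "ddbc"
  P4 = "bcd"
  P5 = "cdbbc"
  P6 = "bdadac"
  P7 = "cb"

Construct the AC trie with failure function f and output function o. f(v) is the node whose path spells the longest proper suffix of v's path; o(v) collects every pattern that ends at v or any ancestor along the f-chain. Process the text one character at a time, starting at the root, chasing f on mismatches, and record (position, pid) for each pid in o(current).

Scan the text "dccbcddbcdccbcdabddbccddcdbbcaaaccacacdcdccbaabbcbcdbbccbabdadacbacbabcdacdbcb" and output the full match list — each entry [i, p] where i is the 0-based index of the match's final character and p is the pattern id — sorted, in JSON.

Build:
Trie (insert patterns):
  0='ε' goto a→7 b→16 c→5 d→1
  1='d' goto c→2 d→13
  2='dc' goto c→3
  3='dcc' goto b→4
  4='dccb' goto ·  [P0 ends]
  5='c' goto a→6 b→28 d→19
  6='ca' goto ·  [P1 ends]
  7='a' goto a→8
  8='aa' goto b→9
  9='aab' goto d→10
  10='aabd' goto a→11
  11='aabda' goto b→12
  12='aabdab' goto ·  [P2 ends]
  13='dd' goto b→14
  14='ddb' goto c→15
  15='ddbc' goto ·  [P3 ends]
  16='b' goto c→17 d→23
  17='bc' goto d→18
  18='bcd' goto ·  [P4 ends]
  19='cd' goto b→20
  20='cdb' goto b→21
  21='cdbb' goto c→22
  22='cdbbc' goto ·  [P5 ends]
  23='bd' goto a→24
  24='bda' goto d→25
  25='bdad' goto a→26
  26='bdada' goto c→27
  27='bdadac' goto ·  [P6 ends]
  28='cb' goto ·  [P7 ends]

Failure links (BFS by depth):
  n1('d'): parent n0 fail=0; on 'd' 0 → fail=0;  out ∅∪∅=∅
  n5('c'): parent n0 fail=0; on 'c' 0 → fail=0;  out ∅∪∅=∅
  n7('a'): parent n0 fail=0; on 'a' 0 → fail=0;  out ∅∪∅=∅
  n16('b'): parent n0 fail=0; on 'b' 0 → fail=0;  out ∅∪∅=∅
  n2('dc'): parent n1 fail=0; on 'c' 0 → fail=5;  out ∅∪∅=∅
  n6('ca'): parent n5 fail=0; on 'a' 0 → fail=7;  out {1}∪∅={1}
  n8('aa'): parent n7 fail=0; on 'a' 0 → fail=7;  out ∅∪∅=∅
  n13('dd'): parent n1 fail=0; on 'd' 0 → fail=1;  out ∅∪∅=∅
  n17('bc'): parent n16 fail=0; on 'c' 0 → fail=5;  out ∅∪∅=∅
  n19('cd'): parent n5 fail=0; on 'd' 0 → fail=1;  out ∅∪∅=∅
  n23('bd'): parent n16 fail=0; on 'd' 0 → fail=1;  out ∅∪∅=∅
  n28('cb'): parent n5 fail=0; on 'b' 0 → fail=16;  out {7}∪∅={7}
  n3('dcc'): parent n2 fail=5; on 'c' 5→0 → fail=5;  out ∅∪∅=∅
  n9('aab'): parent n8 fail=7; on 'b' 7→0 → fail=16;  out ∅∪∅=∅
  n14('ddb'): parent n13 fail=1; on 'b' 1→0 → fail=16;  out ∅∪∅=∅
  n18('bcd'): parent n17 fail=5; on 'd' 5 → fail=19;  out {4}∪∅={4}
  n20('cdb'): parent n19 fail=1; on 'b' 1→0 → fail=16;  out ∅∪∅=∅
  n24('bda'): parent n23 fail=1; on 'a' 1→0 → fail=7;  out ∅∪∅=∅
  n4('dccb'): parent n3 fail=5; on 'b' 5 → fail=28;  out {0}∪{7}={0,7}
  n10('aabd'): parent n9 fail=16; on 'd' 16 → fail=23;  out ∅∪∅=∅
  n15('ddbc'): parent n14 fail=16; on 'c' 16 → fail=17;  out {3}∪∅={3}
  n21('cdbb'): parent n20 fail=16; on 'b' 16→0 → fail=16;  out ∅∪∅=∅
  n25('bdad'): parent n24 fail=7; on 'd' 7→0 → fail=1;  out ∅∪∅=∅
  n11('aabda'): parent n10 fail=23; on 'a' 23 → fail=24;  out ∅∪∅=∅
  n22('cdbbc'): parent n21 fail=16; on 'c' 16 → fail=17;  out {5}∪∅={5}
  n26('bdada'): parent n25 fail=1; on 'a' 1→0 → fail=7;  out ∅∪∅=∅
  n12('aabdab'): parent n11 fail=24; on 'b' 24→7→0 → fail=16;  out {2}∪∅={2}
  n27('bdadac'): parent n26 fail=7; on 'c' 7→0 → fail=5;  out {6}∪∅={6}

Run:
pos 0 'd': at 1
pos 1 'c': at 2
pos 2 'c': at 3
pos 3 'b': at 4  ** P0@[0:3],P7@[2:3]
pos 4 'c': at 17 (fail-walked)
pos 5 'd': at 18  ** P4@[3:5]
pos 6 'd': at 13 (fail-walked)
pos 7 'b': at 14
pos 8 'c': at 15  ** P3@[5:8]
pos 9 'd': at 18 (fail-walked)  ** P4@[7:9]
pos 10 'c': at 2 (fail-walked)
pos 11 'c': at 3
pos 12 'b': at 4  ** P0@[9:12],P7@[11:12]
pos 13 'c': at 17 (fail-walked)
pos 14 'd': at 18  ** P4@[12:14]
pos 15 'a': at 7 (fail-walked)
pos 16 'b': at 16 (fail-walked)
pos 17 'd': at 23
pos 18 'd': at 13 (fail-walked)
pos 19 'b': at 14
pos 20 'c': at 15  ** P3@[17:20]
pos 21 'c': at 5 (fail-walked)
pos 22 'd': at 19
pos 23 'd': at 13 (fail-walked)
pos 24 'c': at 2 (fail-walked)
pos 25 'd': at 19 (fail-walked)
pos 26 'b': at 20
pos 27 'b': at 21
pos 28 'c': at 22  ** P5@[24:28]
pos 29 'a': at 6 (fail-walked)  ** P1@[28:29]
pos 30 'a': at 8 (fail-walked)
pos 31 'a': at 8 (fail-walked)
pos 32 'c': at 5 (fail-walked)
pos 33 'c': at 5 (fail-walked)
pos 34 'a': at 6  ** P1@[33:34]
pos 35 'c': at 5 (fail-walked)
pos 36 'a': at 6  ** P1@[35:36]
pos 37 'c': at 5 (fail-walked)
pos 38 'd': at 19
pos 39 'c': at 2 (fail-walked)
pos 40 'd': at 19 (fail-walked)
pos 41 'c': at 2 (fail-walked)
pos 42 'c': at 3
pos 43 'b': at 4  ** P0@[40:43],P7@[42:43]
pos 44 'a': at 7 (fail-walked)
pos 45 'a': at 8
pos 46 'b': at 9
pos 47 'b': at 16 (fail-walked)
pos 48 'c': at 17
pos 49 'b': at 28 (fail-walked)  ** P7@[48:49]
pos 50 'c': at 17 (fail-walked)
pos 51 'd': at 18  ** P4@[49:51]
pos 52 'b': at 20 (fail-walked)
pos 53 'b': at 21
pos 54 'c': at 22  ** P5@[50:54]
pos 55 'c': at 5 (fail-walked)
pos 56 'b': at 28  ** P7@[55:56]
pos 57 'a': at 7 (fail-walked)
pos 58 'b': at 16 (fail-walked)
pos 59 'd': at 23
pos 60 'a': at 24
pos 61 'd': at 25
pos 62 'a': at 26
pos 63 'c': at 27  ** P6@[58:63]
pos 64 'b': at 28 (fail-walked)  ** P7@[63:64]
pos 65 'a': at 7 (fail-walked)
pos 66 'c': at 5 (fail-walked)
pos 67 'b': at 28  ** P7@[66:67]
pos 68 'a': at 7 (fail-walked)
pos 69 'b': at 16 (fail-walked)
pos 70 'c': at 17
pos 71 'd': at 18  ** P4@[69:71]
pos 72 'a': at 7 (fail-walked)
pos 73 'c': at 5 (fail-walked)
pos 74 'd': at 19
pos 75 'b': at 20
pos 76 'c': at 17 (fail-walked)
pos 77 'b': at 28 (fail-walked)  ** P7@[76:77]

Result: [[3,0],[3,7],[5,4],[8,3],[9,4],[12,0],[12,7],[14,4],[20,3],[28,5],[29,1],[34,1],[36,1],[43,0],[43,7],[49,7],[51,4],[54,5],[56,7],[63,6],[64,7],[67,7],[71,4],[77,7]]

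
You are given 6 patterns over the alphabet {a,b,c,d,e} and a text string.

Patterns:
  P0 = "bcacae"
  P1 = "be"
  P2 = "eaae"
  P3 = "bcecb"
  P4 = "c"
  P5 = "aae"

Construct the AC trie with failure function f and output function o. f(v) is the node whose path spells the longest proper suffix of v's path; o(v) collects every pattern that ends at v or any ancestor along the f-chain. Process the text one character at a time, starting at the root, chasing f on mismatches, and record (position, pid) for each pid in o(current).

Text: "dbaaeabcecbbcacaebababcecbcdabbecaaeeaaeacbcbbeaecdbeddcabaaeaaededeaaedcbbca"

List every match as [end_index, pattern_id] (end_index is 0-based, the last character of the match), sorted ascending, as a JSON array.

Build:
Trie nodes:
  0='ε' goto a→16 b→1 c→15 e→8
  1='b' goto c→2 e→7
  2='bc' goto a→3 e→12
  3='bca' goto c→4
  4='bcac' goto a→5
  5='bcaca' goto e→6
  6='bcacae' goto ·  ←P0
  7='be' goto ·  ←P1
  8='e' goto a→9
  9='ea' goto a→10
  10='eaa' goto e→11
  11='eaae' goto ·  ←P2
  12='bce' goto c→13
  13='bcec' goto b→14
  14='bcecb' goto ·  ←P3
  15='c' goto ·  ←P4
  16='a' goto a→17
  17='aa' goto e→18
  18='aae' goto ·  ←P5

Failure links (BFS by depth):
  fail(1) 'b': from fail(0)=0 chase 'b': 0 ⇒ 0;  out=∅∪out(0)=∅
  fail(8) 'e': from fail(0)=0 chase 'e': 0 ⇒ 0;  out=∅∪out(0)=∅
  fail(15) 'c': from fail(0)=0 chase 'c': 0 ⇒ 0;  out={4}∪out(0)={4}
  fail(16) 'a': from fail(0)=0 chase 'a': 0 ⇒ 0;  out=∅∪out(0)=∅
  fail(2) 'bc': from fail(1)=0 chase 'c': 0 ⇒ 15;  out=∅∪out(15)={4}
  fail(7) 'be': from fail(1)=0 chase 'e': 0 ⇒ 8;  out={1}∪out(8)={1}
  fail(9) 'ea': from fail(8)=0 chase 'a': 0 ⇒ 16;  out=∅∪out(16)=∅
  fail(17) 'aa': from fail(16)=0 chase 'a': 0 ⇒ 16;  out=∅∪out(16)=∅
  fail(3) 'bca': from fail(2)=15 chase 'a': 15→0 ⇒ 16;  out=∅∪out(16)=∅
  fail(10) 'eaa': from fail(9)=16 chase 'a': 16 ⇒ 17;  out=∅∪out(17)=∅
  fail(12) 'bce': from fail(2)=15 chase 'e': 15→0 ⇒ 8;  out=∅∪out(8)=∅
  fail(18) 'aae': from fail(17)=16 chase 'e': 16→0 ⇒ 8;  out={5}∪out(8)={5}
  fail(4) 'bcac': from fail(3)=16 chase 'c': 16→0 ⇒ 15;  out=∅∪out(15)={4}
  fail(11) 'eaae': from fail(10)=17 chase 'e': 17 ⇒ 18;  out={2}∪out(18)={2,5}
  fail(13) 'bcec': from fail(12)=8 chase 'c': 8→0 ⇒ 15;  out=∅∪out(15)={4}
  fail(5) 'bcaca': from fail(4)=15 chase 'a': 15→0 ⇒ 16;  out=∅∪out(16)=∅
  fail(14) 'bcecb': from fail(13)=15 chase 'b': 15→0 ⇒ 1;  out={3}∪out(1)={3}
  fail(6) 'bcacae': from fail(5)=16 chase 'e': 16→0 ⇒ 8;  out={0}∪out(8)={0}

Text stream:
[0] read 'd'  n0⇒n0
[1] read 'b'  n0⇒n1
[2] read 'a'  n1⇒n16 (via fail)
[3] read 'a'  n16⇒n17
[4] read 'e'  n17⇒n18  ** P5@[2:4]
[5] read 'a'  n18⇒n9 (via fail)
[6] read 'b'  n9⇒n1 (via fail)
[7] read 'c'  n1⇒n2  ** P4@[7:7]
[8] read 'e'  n2⇒n12
[9] read 'c'  n12⇒n13  ** P4@[9:9]
[10] read 'b'  n13⇒n14  ** P3@[6:10]
[11] read 'b'  n14⇒n1 (via fail)
[12] read 'c'  n1⇒n2  ** P4@[12:12]
[13] read 'a'  n2⇒n3
[14] read 'c'  n3⇒n4  ** P4@[14:14]
[15] read 'a'  n4⇒n5
[16] read 'e'  n5⇒n6  ** P0@[11:16]
[17] read 'b'  n6⇒n1 (via fail)
[18] read 'a'  n1⇒n16 (via fail)
[19] read 'b'  n16⇒n1 (via fail)
[20] read 'a'  n1⇒n16 (via fail)
[21] read 'b'  n16⇒n1 (via fail)
[22] read 'c'  n1⇒n2  ** P4@[22:22]
[23] read 'e'  n2⇒n12
[24] read 'c'  n12⇒n13  ** P4@[24:24]
[25] read 'b'  n13⇒n14  ** P3@[21:25]
[26] read 'c'  n14⇒n2 (via fail)  ** P4@[26:26]
[27] read 'd'  n2⇒n0 (via fail)
[28] read 'a'  n0⇒n16
[29] read 'b'  n16⇒n1 (via fail)
[30] read 'b'  n1⇒n1 (via fail)
[31] read 'e'  n1⇒n7  ** P1@[30:31]
[32] read 'c'  n7⇒n15 (via fail)  ** P4@[32:32]
[33] read 'a'  n15⇒n16 (via fail)
[34] read 'a'  n16⇒n17
[35] read 'e'  n17⇒n18  ** P5@[33:35]
[36] read 'e'  n18⇒n8 (via fail)
[37] read 'a'  n8⇒n9
[38] read 'a'  n9⇒n10
[39] read 'e'  n10⇒n11  ** P2@[36:39],P5@[37:39]
[40] read 'a'  n11⇒n9 (via fail)
[41] read 'c'  n9⇒n15 (via fail)  ** P4@[41:41]
[42] read 'b'  n15⇒n1 (via fail)
[43] read 'c'  n1⇒n2  ** P4@[43:43]
[44] read 'b'  n2⇒n1 (via fail)
[45] read 'b'  n1⇒n1 (via fail)
[46] read 'e'  n1⇒n7  ** P1@[45:46]
[47] read 'a'  n7⇒n9 (via fail)
[48] read 'e'  n9⇒n8 (via fail)
[49] read 'c'  n8⇒n15 (via fail)  ** P4@[49:49]
[50] read 'd'  n15⇒n0 (via fail)
[51] read 'b'  n0⇒n1
[52] read 'e'  n1⇒n7  ** P1@[51:52]
[53] read 'd'  n7⇒n0 (via fail)
[54] read 'd'  n0⇒n0
[55] read 'c'  n0⇒n15  ** P4@[55:55]
[56] read 'a'  n15⇒n16 (via fail)
[57] read 'b'  n16⇒n1 (via fail)
[58] read 'a'  n1⇒n16 (via fail)
[59] read 'a'  n16⇒n17
[60] read 'e'  n17⇒n18  ** P5@[58:60]
[61] read 'a'  n18⇒n9 (via fail)
[62] read 'a'  n9⇒n10
[63] read 'e'  n10⇒n11  ** P2@[60:63],P5@[61:63]
[64] read 'd'  n11⇒n0 (via fail)
[65] read 'e'  n0⇒n8
[66] read 'd'  n8⇒n0 (via fail)
[67] read 'e'  n0⇒n8
[68] read 'a'  n8⇒n9
[69] read 'a'  n9⇒n10
[70] read 'e'  n10⇒n11  ** P2@[67:70],P5@[68:70]
[71] read 'd'  n11⇒n0 (via fail)
[72] read 'c'  n0⇒n15  ** P4@[72:72]
[73] read 'b'  n15⇒n1 (via fail)
[74] read 'b'  n1⇒n1 (via fail)
[75] read 'c'  n1⇒n2  ** P4@[75:75]
[76] read 'a'  n2⇒n3

Result: [[4,5],[7,4],[9,4],[10,3],[12,4],[14,4],[16,0],[22,4],[24,4],[25,3],[26,4],[31,1],[32,4],[35,5],[39,2],[39,5],[41,4],[43,4],[46,1],[49,4],[52,1],[55,4],[60,5],[63,2],[63,5],[70,2],[70,5],[72,4],[75,4]]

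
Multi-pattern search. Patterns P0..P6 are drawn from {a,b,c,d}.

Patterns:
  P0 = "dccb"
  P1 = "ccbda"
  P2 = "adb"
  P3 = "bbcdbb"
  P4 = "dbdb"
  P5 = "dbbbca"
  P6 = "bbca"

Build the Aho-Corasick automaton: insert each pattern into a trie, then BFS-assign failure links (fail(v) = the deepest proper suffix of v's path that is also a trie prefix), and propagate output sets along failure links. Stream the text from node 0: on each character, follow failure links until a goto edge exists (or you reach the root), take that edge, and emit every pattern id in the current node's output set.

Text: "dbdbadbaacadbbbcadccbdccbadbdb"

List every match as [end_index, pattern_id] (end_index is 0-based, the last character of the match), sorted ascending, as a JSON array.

Build:
Trie (insert patterns):
  n0 'ε': a→10 b→13 c→5 d→1
  n1 'd': b→19 c→2
  n2 'dc': c→3
  n3 'dcc': b→4
  n4 'dccb': ·  [P0 ends]
  n5 'c': c→6
  n6 'cc': b→7
  n7 'ccb': d→8
  n8 'ccbd': a→9
  n9 'ccbda': ·  [P1 ends]
  n10 'a': d→11
  n11 'ad': b→12
  n12 'adb': ·  [P2 ends]
  n13 'b': b→14
  n14 'bb': c→15
  n15 'bbc': a→26 d→16
  n16 'bbcd': b→17
  n17 'bbcdb': b→18
  n18 'bbcdbb': ·  [P3 ends]
  n19 'db': b→22 d→20
  n20 'dbd': b→21
  n21 'dbdb': ·  [P4 ends]
  n22 'dbb': b→23
  n23 'dbbb': c→24
  n24 'dbbbc': a→25
  n25 'dbbbca': ·  [P5 ends]
  n26 'bbca': ·  [P6 ends]

BFS fail/out derivation:
  fail(1) 'd': from fail(0)=0 chase 'd': 0 ⇒ 0;  out=∅∪out(0)=∅
  fail(5) 'c': from fail(0)=0 chase 'c': 0 ⇒ 0;  out=∅∪out(0)=∅
  fail(10) 'a': from fail(0)=0 chase 'a': 0 ⇒ 0;  out=∅∪out(0)=∅
  fail(13) 'b': from fail(0)=0 chase 'b': 0 ⇒ 0;  out=∅∪out(0)=∅
  fail(2) 'dc': from fail(1)=0 chase 'c': 0 ⇒ 5;  out=∅∪out(5)=∅
  fail(6) 'cc': from fail(5)=0 chase 'c': 0 ⇒ 5;  out=∅∪out(5)=∅
  fail(11) 'ad': from fail(10)=0 chase 'd': 0 ⇒ 1;  out=∅∪out(1)=∅
  fail(14) 'bb': from fail(13)=0 chase 'b': 0 ⇒ 13;  out=∅∪out(13)=∅
  fail(19) 'db': from fail(1)=0 chase 'b': 0 ⇒ 13;  out=∅∪out(13)=∅
  fail(3) 'dcc': from fail(2)=5 chase 'c': 5 ⇒ 6;  out=∅∪out(6)=∅
  fail(7) 'ccb': from fail(6)=5 chase 'b': 5→0 ⇒ 13;  out=∅∪out(13)=∅
  fail(12) 'adb': from fail(11)=1 chase 'b': 1 ⇒ 19;  out={2}∪out(19)={2}
  fail(15) 'bbc': from fail(14)=13 chase 'c': 13→0 ⇒ 5;  out=∅∪out(5)=∅
  fail(20) 'dbd': from fail(19)=13 chase 'd': 13→0 ⇒ 1;  out=∅∪out(1)=∅
  fail(22) 'dbb': from fail(19)=13 chase 'b': 13 ⇒ 14;  out=∅∪out(14)=∅
  fail(4) 'dccb': from fail(3)=6 chase 'b': 6 ⇒ 7;  out={0}∪out(7)={0}
  fail(8) 'ccbd': from fail(7)=13 chase 'd': 13→0 ⇒ 1;  out=∅∪out(1)=∅
  fail(16) 'bbcd': from fail(15)=5 chase 'd': 5→0 ⇒ 1;  out=∅∪out(1)=∅
  fail(21) 'dbdb': from fail(20)=1 chase 'b': 1 ⇒ 19;  out={4}∪out(19)={4}
  fail(23) 'dbbb': from fail(22)=14 chase 'b': 14→13 ⇒ 14;  out=∅∪out(14)=∅
  fail(26) 'bbca': from fail(15)=5 chase 'a': 5→0 ⇒ 10;  out={6}∪out(10)={6}
  fail(9) 'ccbda': from fail(8)=1 chase 'a': 1→0 ⇒ 10;  out={1}∪out(10)={1}
  fail(17) 'bbcdb': from fail(16)=1 chase 'b': 1 ⇒ 19;  out=∅∪out(19)=∅
  fail(24) 'dbbbc': from fail(23)=14 chase 'c': 14 ⇒ 15;  out=∅∪out(15)=∅
  fail(18) 'bbcdbb': from fail(17)=19 chase 'b': 19 ⇒ 22;  out={3}∪out(22)={3}
  fail(25) 'dbbbca': from fail(24)=15 chase 'a': 15 ⇒ 26;  out={5}∪out(26)={5,6}

Text stream:
i=0 'd': node 0→1
i=1 'b': node 1→19
i=2 'd': node 19→20
i=3 'b': node 20→21  → match P4@[0:3]
i=4 'a': node 21→10 (fail-walked)
i=5 'd': node 10→11
i=6 'b': node 11→12  → match P2@[4:6]
i=7 'a': node 12→10 (fail-walked)
i=8 'a': node 10→10 (fail-walked)
i=9 'c': node 10→5 (fail-walked)
i=10 'a': node 5→10 (fail-walked)
i=11 'd': node 10→11
i=12 'b': node 11→12  → match P2@[10:12]
i=13 'b': node 12→22 (fail-walked)
i=14 'b': node 22→23
i=15 'c': node 23→24
i=16 'a': node 24→25  → match P5@[11:16],P6@[13:16]
i=17 'd': node 25→11 (fail-walked)
i=18 'c': node 11→2 (fail-walked)
i=19 'c': node 2→3
i=20 'b': node 3→4  → match P0@[17:20]
i=21 'd': node 4→8 (fail-walked)
i=22 'c': node 8→2 (fail-walked)
i=23 'c': node 2→3
i=24 'b': node 3→4  → match P0@[21:24]
i=25 'a': node 4→10 (fail-walked)
i=26 'd': node 10→11
i=27 'b': node 11→12  → match P2@[25:27]
i=28 'd': node 12→20 (fail-walked)
i=29 'b': node 20→21  → match P4@[26:29]

Matches: [[3,4],[6,2],[12,2],[16,5],[16,6],[20,0],[24,0],[27,2],[29,4]]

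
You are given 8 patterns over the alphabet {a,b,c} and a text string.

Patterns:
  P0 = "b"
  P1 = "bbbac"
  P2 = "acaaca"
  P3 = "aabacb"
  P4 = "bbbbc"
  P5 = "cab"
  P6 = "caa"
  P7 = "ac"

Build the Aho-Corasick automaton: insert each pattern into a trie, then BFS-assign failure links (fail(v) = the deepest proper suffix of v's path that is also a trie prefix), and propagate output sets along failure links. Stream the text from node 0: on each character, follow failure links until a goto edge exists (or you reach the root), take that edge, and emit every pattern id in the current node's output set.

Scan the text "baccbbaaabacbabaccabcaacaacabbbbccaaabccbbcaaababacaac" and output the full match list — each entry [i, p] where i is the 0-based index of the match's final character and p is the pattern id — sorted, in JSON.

Construct AC machine:
Trie nodes:
  n0 'ε': a→6 b→1 c→19
  n1 'b': b→2  [P0 ends]
  n2 'bb': b→3
  n3 'bbb': a→4 b→17
  n4 'bbba': c→5
  n5 'bbbac': ·  [P1 ends]
  n6 'a': a→12 c→7
  n7 'ac': a→8  [P7 ends]
  n8 'aca': a→9
  n9 'acaa': c→10
  n10 'acaac': a→11
  n11 'acaaca': ·  [P2 ends]
  n12 'aa': b→13
  n13 'aab': a→14
  n14 'aaba': c→15
  n15 'aabac': b→16
  n16 'aabacb': ·  [P3 ends]
  n17 'bbbb': c→18
  n18 'bbbbc': ·  [P4 ends]
  n19 'c': a→20
  n20 'ca': a→22 b→21
  n21 'cab': ·  [P5 ends]
  n22 'caa': ·  [P6 ends]

Failure links (BFS by depth):
  n1('b'): parent n0 fail=0; on 'b' 0 → fail=0;  out {0}∪∅={0}
  n6('a'): parent n0 fail=0; on 'a' 0 → fail=0;  out ∅∪∅=∅
  n19('c'): parent n0 fail=0; on 'c' 0 → fail=0;  out ∅∪∅=∅
  n2('bb'): parent n1 fail=0; on 'b' 0 → fail=1;  out ∅∪{0}={0}
  n7('ac'): parent n6 fail=0; on 'c' 0 → fail=19;  out {7}∪∅={7}
  n12('aa'): parent n6 fail=0; on 'a' 0 → fail=6;  out ∅∪∅=∅
  n20('ca'): parent n19 fail=0; on 'a' 0 → fail=6;  out ∅∪∅=∅
  n3('bbb'): parent n2 fail=1; on 'b' 1 → fail=2;  out ∅∪{0}={0}
  n8('aca'): parent n7 fail=19; on 'a' 19 → fail=20;  out ∅∪∅=∅
  n13('aab'): parent n12 fail=6; on 'b' 6→0 → fail=1;  out ∅∪{0}={0}
  n21('cab'): parent n20 fail=6; on 'b' 6→0 → fail=1;  out {5}∪{0}={0,5}
  n22('caa'): parent n20 fail=6; on 'a' 6 → fail=12;  out {6}∪∅={6}
  n4('bbba'): parent n3 fail=2; on 'a' 2→1→0 → fail=6;  out ∅∪∅=∅
  n9('acaa'): parent n8 fail=20; on 'a' 20 → fail=22;  out ∅∪{6}={6}
  n14('aaba'): parent n13 fail=1; on 'a' 1→0 → fail=6;  out ∅∪∅=∅
  n17('bbbb'): parent n3 fail=2; on 'b' 2 → fail=3;  out ∅∪{0}={0}
  n5('bbbac'): parent n4 fail=6; on 'c' 6 → fail=7;  out {1}∪{7}={1,7}
  n10('acaac'): parent n9 fail=22; on 'c' 22→12→6 → fail=7;  out ∅∪{7}={7}
  n15('aabac'): parent n14 fail=6; on 'c' 6 → fail=7;  out ∅∪{7}={7}
  n18('bbbbc'): parent n17 fail=3; on 'c' 3→2→1→0 → fail=19;  out {4}∪∅={4}
  n11('acaaca'): parent n10 fail=7; on 'a' 7 → fail=8;  out {2}∪∅={2}
  n16('aabacb'): parent n15 fail=7; on 'b' 7→19→0 → fail=1;  out {3}∪{0}={0,3}

Scan:
pos 0 'b': at 1  ** P0@[0:0]
pos 1 'a': at 6 (via fail)
pos 2 'c': at 7  ** P7@[1:2]
pos 3 'c': at 19 (via fail)
pos 4 'b': at 1 (via fail)  ** P0@[4:4]
pos 5 'b': at 2  ** P0@[5:5]
pos 6 'a': at 6 (via fail)
pos 7 'a': at 12
pos 8 'a': at 12 (via fail)
pos 9 'b': at 13  ** P0@[9:9]
pos 10 'a': at 14
pos 11 'c': at 15  ** P7@[10:11]
pos 12 'b': at 16  ** P0@[12:12],P3@[7:12]
pos 13 'a': at 6 (via fail)
pos 14 'b': at 1 (via fail)  ** P0@[14:14]
pos 15 'a': at 6 (via fail)
pos 16 'c': at 7  ** P7@[15:16]
pos 17 'c': at 19 (via fail)
pos 18 'a': at 20
pos 19 'b': at 21  ** P0@[19:19],P5@[17:19]
pos 20 'c': at 19 (via fail)
pos 21 'a': at 20
pos 22 'a': at 22  ** P6@[20:22]
pos 23 'c': at 7 (via fail)  ** P7@[22:23]
pos 24 'a': at 8
pos 25 'a': at 9  ** P6@[23:25]
pos 26 'c': at 10  ** P7@[25:26]
pos 27 'a': at 11  ** P2@[22:27]
pos 28 'b': at 21 (via fail)  ** P0@[28:28],P5@[26:28]
pos 29 'b': at 2 (via fail)  ** P0@[29:29]
pos 30 'b': at 3  ** P0@[30:30]
pos 31 'b': at 17  ** P0@[31:31]
pos 32 'c': at 18  ** P4@[28:32]
pos 33 'c': at 19 (via fail)
pos 34 'a': at 20
pos 35 'a': at 22  ** P6@[33:35]
pos 36 'a': at 12 (via fail)
pos 37 'b': at 13  ** P0@[37:37]
pos 38 'c': at 19 (via fail)
pos 39 'c': at 19 (via fail)
pos 40 'b': at 1 (via fail)  ** P0@[40:40]
pos 41 'b': at 2  ** P0@[41:41]
pos 42 'c': at 19 (via fail)
pos 43 'a': at 20
pos 44 'a': at 22  ** P6@[42:44]
pos 45 'a': at 12 (via fail)
pos 46 'b': at 13  ** P0@[46:46]
pos 47 'a': at 14
pos 48 'b': at 1 (via fail)  ** P0@[48:48]
pos 49 'a': at 6 (via fail)
pos 50 'c': at 7  ** P7@[49:50]
pos 51 'a': at 8
pos 52 'a': at 9  ** P6@[50:52]
pos 53 'c': at 10  ** P7@[52:53]

Matches: [[0,0],[2,7],[4,0],[5,0],[9,0],[11,7],[12,0],[12,3],[14,0],[16,7],[19,0],[19,5],[22,6],[23,7],[25,6],[26,7],[27,2],[28,0],[28,5],[29,0],[30,0],[31,0],[32,4],[35,6],[37,0],[40,0],[41,0],[44,6],[46,0],[48,0],[50,7],[52,6],[53,7]]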